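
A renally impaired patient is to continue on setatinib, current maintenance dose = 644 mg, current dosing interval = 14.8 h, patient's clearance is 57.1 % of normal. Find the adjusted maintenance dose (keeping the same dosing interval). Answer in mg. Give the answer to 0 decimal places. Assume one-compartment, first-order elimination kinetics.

To keep the same average steady-state level, dosing rate must scale with clearance.
CL ratio = 57.1 / 100 = 0.5710
New dose (same interval) = 644 × 0.5710 = 367.7 mg

368 mg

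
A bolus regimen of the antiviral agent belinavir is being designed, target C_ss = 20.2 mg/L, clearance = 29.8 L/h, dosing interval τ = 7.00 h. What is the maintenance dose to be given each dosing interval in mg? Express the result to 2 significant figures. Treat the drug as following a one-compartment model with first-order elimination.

4200 mg

At steady state, Dose/τ = Css × CL.
Dose = Css × CL × τ = 20.2 × 29.80 × 7.00 = 4214 mg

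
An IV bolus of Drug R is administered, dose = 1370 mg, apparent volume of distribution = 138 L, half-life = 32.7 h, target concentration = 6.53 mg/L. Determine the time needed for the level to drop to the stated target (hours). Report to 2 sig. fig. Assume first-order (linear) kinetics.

C₀ = Dose / Vd = 1370 / 138 = 9.928 mg/L
k = ln2 / t½ = 0.693147 / 32.7 = 0.02120 h⁻¹
t = ln(C₀ / C) / k = ln(9.928 / 6.53) / 0.02120
  = ln(1.520) / 0.02120 = 0.4187 / 0.02120 = 19.75 h

20 h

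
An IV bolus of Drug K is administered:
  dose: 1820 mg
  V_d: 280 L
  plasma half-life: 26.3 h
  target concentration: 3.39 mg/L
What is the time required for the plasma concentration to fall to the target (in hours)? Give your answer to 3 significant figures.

24.7 h

C₀ = Dose / Vd = 1820 / 280 = 6.500 mg/L
k = ln2 / t½ = 0.693147 / 26.3 = 0.02636 h⁻¹
t = ln(C₀ / C) / k = ln(6.500 / 3.39) / 0.02636
  = ln(1.917) / 0.02636 = 0.6508 / 0.02636 = 24.69 h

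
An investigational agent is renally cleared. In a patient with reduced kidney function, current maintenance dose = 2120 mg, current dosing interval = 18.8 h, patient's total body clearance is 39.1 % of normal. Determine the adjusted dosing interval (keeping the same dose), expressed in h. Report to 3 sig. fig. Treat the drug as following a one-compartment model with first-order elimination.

48.1 h

To keep the same average steady-state level, dosing rate must scale with clearance.
CL ratio = 39.1 / 100 = 0.3910
New interval (same dose) = 18.8 / 0.3910 = 48.08 h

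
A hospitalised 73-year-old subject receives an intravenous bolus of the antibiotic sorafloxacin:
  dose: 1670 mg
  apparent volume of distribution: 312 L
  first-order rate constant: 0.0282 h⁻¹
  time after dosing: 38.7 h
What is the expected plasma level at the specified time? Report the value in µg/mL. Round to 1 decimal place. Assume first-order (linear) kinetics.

C₀ = Dose / Vd = 1670 / 312 = 5.353 mg/L
C = C₀ · e^(−k·t) = 5.353 × e^(−0.02820 × 38.7)
  = 5.353 × 0.3358 = 1.798 mg/L
(1.798 mg/L = 1.798 µg/mL)

1.8 µg/mL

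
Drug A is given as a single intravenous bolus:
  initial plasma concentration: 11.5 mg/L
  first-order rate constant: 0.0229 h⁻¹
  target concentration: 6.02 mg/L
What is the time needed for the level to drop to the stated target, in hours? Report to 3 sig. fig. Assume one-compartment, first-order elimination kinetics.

t = ln(C₀ / C) / k = ln(11.50 / 6.02) / 0.02290
  = ln(1.910) / 0.02290 = 0.6471 / 0.02290 = 28.26 h

28.3 h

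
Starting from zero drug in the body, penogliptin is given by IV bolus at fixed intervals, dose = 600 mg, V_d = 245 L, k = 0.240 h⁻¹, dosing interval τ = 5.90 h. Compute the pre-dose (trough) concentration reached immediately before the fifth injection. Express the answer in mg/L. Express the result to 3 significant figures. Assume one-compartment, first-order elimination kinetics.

C₀ per dose = Dose / Vd = 600 / 245 = 2.449 mg/L
Fraction remaining after one interval: r = e^(−kτ) = e^(−0.2400 × 5.90) = 0.2427
Before dose 5, 4 doses have been given (aged 1τ, 2τ, 3τ, 4τ).
C_trough = C₀ × (r + r² + … + r^4) = C₀ × r(1−r^4)/(1−r)
        = 2.449 × 0.2427 × (1 − 0.003470) / (1 − 0.2427) = 0.7821 mg/L

0.782 mg/L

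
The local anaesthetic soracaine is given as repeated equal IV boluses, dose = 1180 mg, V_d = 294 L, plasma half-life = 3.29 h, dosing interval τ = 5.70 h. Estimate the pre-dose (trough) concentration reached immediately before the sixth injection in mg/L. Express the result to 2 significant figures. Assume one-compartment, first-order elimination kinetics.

1.7 mg/L

C₀ per dose = Dose / Vd = 1180 / 294 = 4.014 mg/L
k = ln2 / t½ = 0.693147 / 3.29 = 0.2107 h⁻¹
Fraction remaining after one interval: r = e^(−kτ) = e^(−0.2107 × 5.70) = 0.3009
Before dose 6, 5 doses have been given (aged 1τ, 2τ, 3τ, 4τ, 5τ).
C_trough = C₀ × (r + r² + … + r^5) = C₀ × r(1−r^5)/(1−r)
        = 4.014 × 0.3009 × (1 − 0.002467) / (1 − 0.3009) = 1.723 mg/L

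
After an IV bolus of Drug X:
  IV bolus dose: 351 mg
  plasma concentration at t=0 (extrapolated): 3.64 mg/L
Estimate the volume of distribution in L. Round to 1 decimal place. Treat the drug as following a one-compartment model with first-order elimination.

96.4 L

Vd = Dose / C₀ = 351.0 / 3.64 = 96.43 L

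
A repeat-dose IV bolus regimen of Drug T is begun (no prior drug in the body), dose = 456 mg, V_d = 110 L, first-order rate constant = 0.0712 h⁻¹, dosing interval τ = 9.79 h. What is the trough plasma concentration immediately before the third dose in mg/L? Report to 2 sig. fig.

C₀ per dose = Dose / Vd = 456 / 110 = 4.145 mg/L
Fraction remaining after one interval: r = e^(−kτ) = e^(−0.07120 × 9.79) = 0.4981
Before dose 3, 2 doses have been given (aged 1τ, 2τ).
C_trough = C₀ × (r + r²) = 4.145 × (0.4981 + 0.2481) = 3.093 mg/L

3.1 mg/L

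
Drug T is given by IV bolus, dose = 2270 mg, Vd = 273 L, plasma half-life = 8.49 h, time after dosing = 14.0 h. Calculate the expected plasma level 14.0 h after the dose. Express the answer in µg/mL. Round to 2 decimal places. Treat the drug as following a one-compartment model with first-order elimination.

C₀ = Dose / Vd = 2270 / 273 = 8.315 mg/L
k = ln2 / t½ = 0.693147 / 8.49 = 0.08164 h⁻¹
C = C₀ · e^(−k·t) = 8.315 × e^(−0.08164 × 14.0)
  = 8.315 × 0.3189 = 2.652 mg/L
(2.652 mg/L = 2.652 µg/mL)

2.65 µg/mL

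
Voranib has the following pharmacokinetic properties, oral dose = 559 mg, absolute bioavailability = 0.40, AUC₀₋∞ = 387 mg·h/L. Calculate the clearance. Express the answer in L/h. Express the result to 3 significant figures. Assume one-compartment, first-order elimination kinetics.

CL = F·Dose / AUC = 0.40 × 559 / 387 = 0.5778 L/h

0.578 L/h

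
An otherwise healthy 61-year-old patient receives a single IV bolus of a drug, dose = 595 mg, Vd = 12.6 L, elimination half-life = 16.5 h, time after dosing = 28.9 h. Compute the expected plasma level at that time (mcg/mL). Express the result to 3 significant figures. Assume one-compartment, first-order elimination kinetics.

14.0 mcg/mL

C₀ = Dose / Vd = 595.0 / 12.6 = 47.22 mg/L
k = ln2 / t½ = 0.693147 / 16.5 = 0.04201 h⁻¹
C = C₀ · e^(−k·t) = 47.22 × e^(−0.04201 × 28.9)
  = 47.22 × 0.2970 = 14.02 mg/L
(14.02 mg/L = 14.02 mcg/mL)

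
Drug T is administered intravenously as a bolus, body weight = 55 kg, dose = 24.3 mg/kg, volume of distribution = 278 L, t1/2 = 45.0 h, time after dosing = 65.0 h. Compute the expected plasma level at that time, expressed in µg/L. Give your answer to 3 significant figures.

1770 µg/L

Total dose = 24.3 × 55 = 1337 mg
C₀ = Dose / Vd = 1337 / 278 = 4.809 mg/L
k = ln2 / t½ = 0.693147 / 45.0 = 0.01540 h⁻¹
C = C₀ · e^(−k·t) = 4.809 × e^(−0.01540 × 65.0)
  = 4.809 × 0.3675 = 1.767 mg/L
Convert: 1.767 mg/L × 1000 = 1767 µg/L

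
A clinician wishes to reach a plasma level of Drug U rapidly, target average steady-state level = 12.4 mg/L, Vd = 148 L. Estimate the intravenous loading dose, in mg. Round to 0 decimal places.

1835 mg

LD = Css × Vd = 12.4 × 148 = 1835 mg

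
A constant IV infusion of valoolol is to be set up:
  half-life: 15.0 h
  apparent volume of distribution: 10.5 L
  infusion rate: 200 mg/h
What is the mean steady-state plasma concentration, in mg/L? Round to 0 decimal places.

k = ln2 / t½ = 0.693147 / 15.0 = 0.04621 h⁻¹
CL = k × Vd = 0.04621 × 10.5 = 0.4852 L/h
At steady state Css = R₀ / CL = 200 / 0.4852 = 412.2 mg/L

412 mg/L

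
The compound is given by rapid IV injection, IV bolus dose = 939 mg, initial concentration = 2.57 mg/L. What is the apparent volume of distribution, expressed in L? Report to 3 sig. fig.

Vd = Dose / C₀ = 939.0 / 2.57 = 365.4 L

365 L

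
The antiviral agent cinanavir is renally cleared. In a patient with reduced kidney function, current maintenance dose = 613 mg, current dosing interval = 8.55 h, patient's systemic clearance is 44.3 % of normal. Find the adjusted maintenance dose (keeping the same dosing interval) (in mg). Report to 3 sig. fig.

To keep the same average steady-state level, dosing rate must scale with clearance.
CL ratio = 44.3 / 100 = 0.4430
New dose (same interval) = 613 × 0.4430 = 271.6 mg

272 mg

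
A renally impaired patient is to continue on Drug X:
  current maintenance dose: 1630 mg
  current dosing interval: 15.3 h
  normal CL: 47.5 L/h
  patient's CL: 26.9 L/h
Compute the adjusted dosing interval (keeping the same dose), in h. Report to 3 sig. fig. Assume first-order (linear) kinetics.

27.0 h

To keep the same average steady-state level, dosing rate must scale with clearance.
CL ratio = 26.9 / 47.5 = 0.5663
New interval (same dose) = 15.3 / 0.5663 = 27.02 h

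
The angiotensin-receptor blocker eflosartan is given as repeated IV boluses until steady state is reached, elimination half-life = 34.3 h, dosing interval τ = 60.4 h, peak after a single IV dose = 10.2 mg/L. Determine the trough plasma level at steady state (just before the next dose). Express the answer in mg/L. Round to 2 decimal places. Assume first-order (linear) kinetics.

4.27 mg/L

k = ln2 / t½ = 0.693147 / 34.3 = 0.02021 h⁻¹
e^(−kτ) = e^(−0.02021 × 60.4) = 0.2950
Accumulation ratio R = 1 / (1 − e^(−kτ)) = 1 / (1 − 0.2950) = 1.418
Steady-state trough = C₀ × R × e^(−kτ) = 10.2 × 1.418 × 0.2950 = 4.267 mg/L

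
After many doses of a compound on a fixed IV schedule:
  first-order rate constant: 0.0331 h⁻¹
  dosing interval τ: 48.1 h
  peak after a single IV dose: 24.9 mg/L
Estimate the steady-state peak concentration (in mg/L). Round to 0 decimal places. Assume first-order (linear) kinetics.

31 mg/L

e^(−kτ) = e^(−0.03310 × 48.1) = 0.2035
Accumulation ratio R = 1 / (1 − e^(−kτ)) = 1 / (1 − 0.2035) = 1.255
Steady-state peak = C₀ × R = 24.9 × 1.255 = 31.25 mg/L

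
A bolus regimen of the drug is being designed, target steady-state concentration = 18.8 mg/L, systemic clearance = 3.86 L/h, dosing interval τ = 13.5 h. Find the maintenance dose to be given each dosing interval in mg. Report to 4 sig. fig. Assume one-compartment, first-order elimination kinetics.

At steady state, Dose/τ = Css × CL.
Dose = Css × CL × τ = 18.8 × 3.860 × 13.5 = 979.7 mg

979.7 mg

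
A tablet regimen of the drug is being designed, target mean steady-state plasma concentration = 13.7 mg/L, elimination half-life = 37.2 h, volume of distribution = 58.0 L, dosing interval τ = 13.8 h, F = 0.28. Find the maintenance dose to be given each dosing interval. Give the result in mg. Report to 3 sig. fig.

k = ln2 / t½ = 0.693147 / 37.2 = 0.01863 h⁻¹
CL = k × Vd = 0.01863 × 58.0 = 1.081 L/h
At steady state, F × (Dose/τ) = Css × CL.
Dose = Css × CL × τ / F = 13.7 × 1.081 × 13.8 / 0.28 = 729.9 mg

730 mg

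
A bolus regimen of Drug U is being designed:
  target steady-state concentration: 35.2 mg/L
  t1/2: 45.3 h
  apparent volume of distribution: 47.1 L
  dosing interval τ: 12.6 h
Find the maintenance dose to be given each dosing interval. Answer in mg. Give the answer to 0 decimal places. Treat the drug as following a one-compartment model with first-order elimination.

k = ln2 / t½ = 0.693147 / 45.3 = 0.01530 h⁻¹
CL = k × Vd = 0.01530 × 47.1 = 0.7206 L/h
At steady state, Dose/τ = Css × CL.
Dose = Css × CL × τ = 35.2 × 0.7206 × 12.6 = 319.6 mg

320 mg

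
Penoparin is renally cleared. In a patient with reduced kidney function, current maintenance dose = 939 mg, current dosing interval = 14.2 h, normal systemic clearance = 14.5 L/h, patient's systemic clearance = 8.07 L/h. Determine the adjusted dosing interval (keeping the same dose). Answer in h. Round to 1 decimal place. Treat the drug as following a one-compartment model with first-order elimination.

25.5 h

To keep the same average steady-state level, dosing rate must scale with clearance.
CL ratio = 8.07 / 14.5 = 0.5566
New interval (same dose) = 14.2 / 0.5566 = 25.51 h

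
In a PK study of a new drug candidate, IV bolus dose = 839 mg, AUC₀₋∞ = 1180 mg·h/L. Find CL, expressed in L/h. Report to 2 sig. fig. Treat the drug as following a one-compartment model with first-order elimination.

CL = Dose / AUC = 839 / 1180 = 0.7110 L/h

0.71 L/h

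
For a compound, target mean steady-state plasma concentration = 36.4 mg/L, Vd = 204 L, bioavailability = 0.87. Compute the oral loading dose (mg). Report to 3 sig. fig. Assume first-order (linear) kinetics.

LD = Css × Vd / F = 36.4 × 204 / 0.87 = 8535 mg

8540 mg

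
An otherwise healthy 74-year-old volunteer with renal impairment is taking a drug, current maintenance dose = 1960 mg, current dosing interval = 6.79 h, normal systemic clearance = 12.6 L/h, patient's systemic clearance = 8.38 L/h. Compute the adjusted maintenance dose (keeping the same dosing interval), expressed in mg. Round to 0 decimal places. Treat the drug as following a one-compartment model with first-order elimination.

1304 mg

To keep the same average steady-state level, dosing rate must scale with clearance.
CL ratio = 8.38 / 12.6 = 0.6651
New dose (same interval) = 1960 × 0.6651 = 1304 mg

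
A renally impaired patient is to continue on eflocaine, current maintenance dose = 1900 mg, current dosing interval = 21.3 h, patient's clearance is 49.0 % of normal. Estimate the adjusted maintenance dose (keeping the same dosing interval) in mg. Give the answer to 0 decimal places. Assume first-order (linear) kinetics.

931 mg

To keep the same average steady-state level, dosing rate must scale with clearance.
CL ratio = 49.0 / 100 = 0.4900
New dose (same interval) = 1900 × 0.4900 = 931.0 mg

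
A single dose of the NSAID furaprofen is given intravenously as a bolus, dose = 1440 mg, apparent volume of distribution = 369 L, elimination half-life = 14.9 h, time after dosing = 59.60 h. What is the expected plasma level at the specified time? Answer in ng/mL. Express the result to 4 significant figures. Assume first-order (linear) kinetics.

243.9 ng/mL

C₀ = Dose / Vd = 1440 / 369 = 3.902 mg/L
k = ln2 / t½ = 0.693147 / 14.9 = 0.04652 h⁻¹
t / t½ = 59.60 / 14.9 = 4 half-lives
C = C₀ × (1/2)^4 = 3.902 × 0.06250 = 0.2439 mg/L
Convert: 0.2439 mg/L × 1000 = 243.9 ng/mL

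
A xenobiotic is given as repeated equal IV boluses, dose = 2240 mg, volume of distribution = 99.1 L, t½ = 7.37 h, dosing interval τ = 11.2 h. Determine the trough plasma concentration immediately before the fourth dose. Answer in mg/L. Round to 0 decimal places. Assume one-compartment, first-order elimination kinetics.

C₀ per dose = Dose / Vd = 2240 / 99.1 = 22.60 mg/L
k = ln2 / t½ = 0.693147 / 7.37 = 0.09405 h⁻¹
Fraction remaining after one interval: r = e^(−kτ) = e^(−0.09405 × 11.2) = 0.3488
Before dose 4, 3 doses have been given (aged 1τ, 2τ, 3τ).
C_trough = C₀ × (r + r² + … + r^3) = C₀ × r(1−r^3)/(1−r)
        = 22.60 × 0.3488 × (1 − 0.04244) / (1 − 0.3488) = 11.59 mg/L

12 mg/L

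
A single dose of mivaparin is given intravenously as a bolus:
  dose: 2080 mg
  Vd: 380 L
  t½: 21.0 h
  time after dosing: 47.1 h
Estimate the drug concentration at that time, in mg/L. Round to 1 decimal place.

C₀ = Dose / Vd = 2080 / 380 = 5.474 mg/L
k = ln2 / t½ = 0.693147 / 21.0 = 0.03301 h⁻¹
C = C₀ · e^(−k·t) = 5.474 × e^(−0.03301 × 47.1)
  = 5.474 × 0.2112 = 1.156 mg/L

1.2 mg/L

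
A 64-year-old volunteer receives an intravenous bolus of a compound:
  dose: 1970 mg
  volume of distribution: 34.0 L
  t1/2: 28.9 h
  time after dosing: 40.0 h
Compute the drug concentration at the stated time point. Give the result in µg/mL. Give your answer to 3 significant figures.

22.2 µg/mL

C₀ = Dose / Vd = 1970 / 34.0 = 57.94 mg/L
k = ln2 / t½ = 0.693147 / 28.9 = 0.02398 h⁻¹
C = C₀ · e^(−k·t) = 57.94 × e^(−0.02398 × 40.0)
  = 57.94 × 0.3832 = 22.20 mg/L
(22.20 mg/L = 22.20 µg/mL)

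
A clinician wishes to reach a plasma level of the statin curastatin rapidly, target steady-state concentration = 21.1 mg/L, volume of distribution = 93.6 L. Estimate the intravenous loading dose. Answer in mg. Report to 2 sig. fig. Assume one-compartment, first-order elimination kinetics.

2000 mg

LD = Css × Vd = 21.1 × 93.6 = 1975 mg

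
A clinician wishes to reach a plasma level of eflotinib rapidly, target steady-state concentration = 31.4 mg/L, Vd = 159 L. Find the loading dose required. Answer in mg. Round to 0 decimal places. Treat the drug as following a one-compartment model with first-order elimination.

LD = Css × Vd = 31.4 × 159 = 4993 mg

4993 mg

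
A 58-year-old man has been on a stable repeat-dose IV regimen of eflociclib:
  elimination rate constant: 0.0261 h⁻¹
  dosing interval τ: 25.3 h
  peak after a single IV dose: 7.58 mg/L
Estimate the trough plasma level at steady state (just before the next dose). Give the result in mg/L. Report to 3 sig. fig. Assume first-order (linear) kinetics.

e^(−kτ) = e^(−0.02610 × 25.3) = 0.5167
Accumulation ratio R = 1 / (1 − e^(−kτ)) = 1 / (1 − 0.5167) = 2.069
Steady-state trough = C₀ × R × e^(−kτ) = 7.58 × 2.069 × 0.5167 = 8.103 mg/L

8.10 mg/L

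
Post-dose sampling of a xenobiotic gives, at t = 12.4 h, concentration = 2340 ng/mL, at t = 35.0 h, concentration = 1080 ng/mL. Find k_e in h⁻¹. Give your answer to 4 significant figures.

0.03421 h⁻¹

k = ln(C₁/C₂) / (t₂ − t₁) = ln(2340/1080) / (35.0 − 12.4)
  = 0.7732 / 22.60 = 0.03421 h⁻¹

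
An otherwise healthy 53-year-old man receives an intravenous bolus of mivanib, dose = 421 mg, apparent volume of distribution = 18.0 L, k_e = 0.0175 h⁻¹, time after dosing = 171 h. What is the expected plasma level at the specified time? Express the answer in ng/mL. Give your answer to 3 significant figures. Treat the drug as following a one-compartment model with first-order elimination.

C₀ = Dose / Vd = 421.0 / 18.0 = 23.39 mg/L
C = C₀ · e^(−k·t) = 23.39 × e^(−0.01750 × 171)
  = 23.39 × 0.05016 = 1.173 mg/L
Convert: 1.173 mg/L × 1000 = 1173 ng/mL

1170 ng/mL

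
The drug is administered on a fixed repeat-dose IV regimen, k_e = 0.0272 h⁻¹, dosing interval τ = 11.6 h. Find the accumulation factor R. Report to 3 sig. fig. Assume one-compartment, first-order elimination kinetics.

e^(−kτ) = e^(−0.02720 × 11.6) = 0.7294
Accumulation ratio R = 1 / (1 − e^(−kτ)) = 1 / (1 − 0.7294) = 3.695

3.70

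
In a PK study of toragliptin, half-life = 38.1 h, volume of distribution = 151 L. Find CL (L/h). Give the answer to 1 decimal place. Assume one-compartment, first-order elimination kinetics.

2.7 L/h

k = ln2 / t½ = 0.693147 / 38.1 = 0.01819 h⁻¹
CL = k × Vd = 0.01819 × 151 = 2.747 L/h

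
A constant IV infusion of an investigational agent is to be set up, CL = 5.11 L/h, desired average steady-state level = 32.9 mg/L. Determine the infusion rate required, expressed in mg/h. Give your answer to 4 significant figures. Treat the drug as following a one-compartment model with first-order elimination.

At steady state, infusion rate R₀ = Css × CL = 32.9 × 5.110 = 168.1 mg/h

168.1 mg/h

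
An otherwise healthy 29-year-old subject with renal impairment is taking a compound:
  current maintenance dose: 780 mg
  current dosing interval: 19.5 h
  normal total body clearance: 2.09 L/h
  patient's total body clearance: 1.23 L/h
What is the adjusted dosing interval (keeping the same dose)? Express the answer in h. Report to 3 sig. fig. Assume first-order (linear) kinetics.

33.1 h

To keep the same average steady-state level, dosing rate must scale with clearance.
CL ratio = 1.23 / 2.09 = 0.5885
New interval (same dose) = 19.5 / 0.5885 = 33.14 h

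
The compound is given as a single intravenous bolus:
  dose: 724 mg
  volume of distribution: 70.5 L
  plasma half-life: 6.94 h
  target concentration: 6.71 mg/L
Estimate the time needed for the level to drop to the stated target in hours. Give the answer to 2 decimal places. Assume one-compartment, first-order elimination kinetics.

4.26 h

C₀ = Dose / Vd = 724.0 / 70.5 = 10.27 mg/L
k = ln2 / t½ = 0.693147 / 6.94 = 0.09988 h⁻¹
t = ln(C₀ / C) / k = ln(10.27 / 6.71) / 0.09988
  = ln(1.531) / 0.09988 = 0.4259 / 0.09988 = 4.264 h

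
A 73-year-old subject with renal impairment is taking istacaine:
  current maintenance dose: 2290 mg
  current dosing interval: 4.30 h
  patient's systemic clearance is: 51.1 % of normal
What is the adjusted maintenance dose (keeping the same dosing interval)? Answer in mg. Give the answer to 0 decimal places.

To keep the same average steady-state level, dosing rate must scale with clearance.
CL ratio = 51.1 / 100 = 0.5110
New dose (same interval) = 2290 × 0.5110 = 1170 mg

1170 mg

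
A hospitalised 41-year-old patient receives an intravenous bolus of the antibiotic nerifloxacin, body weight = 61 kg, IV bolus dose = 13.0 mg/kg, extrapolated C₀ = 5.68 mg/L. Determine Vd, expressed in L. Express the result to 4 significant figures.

Dose = 13.0 × 61 = 793.0 mg
Vd = Dose / C₀ = 793.0 / 5.68 = 139.6 L

139.6 L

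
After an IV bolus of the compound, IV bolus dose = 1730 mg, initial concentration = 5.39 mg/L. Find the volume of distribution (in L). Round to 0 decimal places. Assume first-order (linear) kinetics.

Vd = Dose / C₀ = 1730 / 5.39 = 321.0 L

321 L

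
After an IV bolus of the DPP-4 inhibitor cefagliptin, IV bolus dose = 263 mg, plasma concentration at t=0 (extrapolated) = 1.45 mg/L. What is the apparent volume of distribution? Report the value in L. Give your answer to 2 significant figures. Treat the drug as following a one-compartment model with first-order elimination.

180 L

Vd = Dose / C₀ = 263.0 / 1.45 = 181.4 L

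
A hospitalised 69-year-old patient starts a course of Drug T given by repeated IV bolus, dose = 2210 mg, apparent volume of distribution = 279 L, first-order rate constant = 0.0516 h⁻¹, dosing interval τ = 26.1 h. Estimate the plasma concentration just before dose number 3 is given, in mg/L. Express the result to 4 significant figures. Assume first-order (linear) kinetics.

C₀ per dose = Dose / Vd = 2210 / 279 = 7.921 mg/L
Fraction remaining after one interval: r = e^(−kτ) = e^(−0.05160 × 26.1) = 0.2601
Before dose 3, 2 doses have been given (aged 1τ, 2τ).
C_trough = C₀ × (r + r²) = 7.921 × (0.2601 + 0.06765) = 2.596 mg/L

2.596 mg/L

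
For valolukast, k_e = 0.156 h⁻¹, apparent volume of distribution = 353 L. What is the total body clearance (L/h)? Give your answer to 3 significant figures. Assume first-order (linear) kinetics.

CL = k × Vd = 0.156 × 353 = 55.07 L/h

55.1 L/h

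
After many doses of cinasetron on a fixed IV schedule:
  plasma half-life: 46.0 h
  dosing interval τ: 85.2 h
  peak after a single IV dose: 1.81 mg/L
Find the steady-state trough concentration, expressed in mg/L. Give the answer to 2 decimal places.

k = ln2 / t½ = 0.693147 / 46.0 = 0.01507 h⁻¹
e^(−kτ) = e^(−0.01507 × 85.2) = 0.2769
Accumulation ratio R = 1 / (1 − e^(−kτ)) = 1 / (1 − 0.2769) = 1.383
Steady-state trough = C₀ × R × e^(−kτ) = 1.81 × 1.383 × 0.2769 = 0.6931 mg/L

0.69 mg/L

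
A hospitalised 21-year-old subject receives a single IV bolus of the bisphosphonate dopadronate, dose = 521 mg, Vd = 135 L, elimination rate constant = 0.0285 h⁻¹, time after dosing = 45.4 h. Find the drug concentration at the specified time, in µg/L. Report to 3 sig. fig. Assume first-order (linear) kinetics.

1060 µg/L

C₀ = Dose / Vd = 521.0 / 135 = 3.859 mg/L
C = C₀ · e^(−k·t) = 3.859 × e^(−0.02850 × 45.4)
  = 3.859 × 0.2742 = 1.058 mg/L
Convert: 1.058 mg/L × 1000 = 1058 µg/L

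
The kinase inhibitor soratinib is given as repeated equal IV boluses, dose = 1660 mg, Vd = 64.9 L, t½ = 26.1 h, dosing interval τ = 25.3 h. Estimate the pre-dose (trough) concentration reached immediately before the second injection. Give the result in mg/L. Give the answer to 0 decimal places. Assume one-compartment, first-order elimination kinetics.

13 mg/L

C₀ per dose = Dose / Vd = 1660 / 64.9 = 25.58 mg/L
k = ln2 / t½ = 0.693147 / 26.1 = 0.02656 h⁻¹
Fraction remaining after one interval: r = e^(−kτ) = e^(−0.02656 × 25.3) = 0.5107
Before dose 2, 1 dose has been given (aged 1τ).
C_trough = C₀ × r = 25.58 × 0.5107 = 13.06 mg/L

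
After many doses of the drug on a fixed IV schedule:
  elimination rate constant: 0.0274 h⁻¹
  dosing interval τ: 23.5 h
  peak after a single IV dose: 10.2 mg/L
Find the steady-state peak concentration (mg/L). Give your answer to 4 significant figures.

21.48 mg/L

e^(−kτ) = e^(−0.02740 × 23.5) = 0.5252
Accumulation ratio R = 1 / (1 − e^(−kτ)) = 1 / (1 − 0.5252) = 2.106
Steady-state peak = C₀ × R = 10.2 × 2.106 = 21.48 mg/L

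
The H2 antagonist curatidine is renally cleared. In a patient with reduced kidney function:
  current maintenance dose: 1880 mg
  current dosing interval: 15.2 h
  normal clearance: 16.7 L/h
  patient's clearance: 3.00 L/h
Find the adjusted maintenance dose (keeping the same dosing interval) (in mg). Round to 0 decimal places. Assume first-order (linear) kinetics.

To keep the same average steady-state level, dosing rate must scale with clearance.
CL ratio = 3.00 / 16.7 = 0.1796
New dose (same interval) = 1880 × 0.1796 = 337.6 mg

338 mg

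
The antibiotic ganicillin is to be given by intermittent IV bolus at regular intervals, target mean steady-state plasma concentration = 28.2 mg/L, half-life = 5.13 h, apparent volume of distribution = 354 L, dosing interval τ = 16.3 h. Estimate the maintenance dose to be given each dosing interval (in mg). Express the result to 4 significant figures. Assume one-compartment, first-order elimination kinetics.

k = ln2 / t½ = 0.693147 / 5.13 = 0.1351 h⁻¹
CL = k × Vd = 0.1351 × 354 = 47.83 L/h
At steady state, Dose/τ = Css × CL.
Dose = Css × CL × τ = 28.2 × 47.83 × 16.3 = 21990 mg

21990 mg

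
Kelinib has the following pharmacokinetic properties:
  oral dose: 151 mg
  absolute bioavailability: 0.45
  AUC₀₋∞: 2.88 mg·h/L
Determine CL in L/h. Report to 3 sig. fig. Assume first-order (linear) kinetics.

23.6 L/h

CL = F·Dose / AUC = 0.45 × 151 / 2.88 = 23.59 L/h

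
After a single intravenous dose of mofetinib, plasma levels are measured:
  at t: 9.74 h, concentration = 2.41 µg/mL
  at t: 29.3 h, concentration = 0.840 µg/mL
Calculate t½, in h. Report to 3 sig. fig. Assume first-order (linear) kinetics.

12.9 h

k = ln(C₁/C₂) / (t₂ − t₁) = ln(2.41/0.840) / (29.3 − 9.74)
  = 1.054 / 19.56 = 0.05389 h⁻¹
t½ = ln2 / k = 0.693147 / 0.05389 = 12.86 h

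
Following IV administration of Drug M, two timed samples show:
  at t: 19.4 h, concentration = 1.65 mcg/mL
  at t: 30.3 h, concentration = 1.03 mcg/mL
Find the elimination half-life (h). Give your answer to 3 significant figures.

16.0 h

k = ln(C₁/C₂) / (t₂ − t₁) = ln(1.65/1.03) / (30.3 − 19.4)
  = 0.4712 / 10.90 = 0.04323 h⁻¹
t½ = ln2 / k = 0.693147 / 0.04323 = 16.03 h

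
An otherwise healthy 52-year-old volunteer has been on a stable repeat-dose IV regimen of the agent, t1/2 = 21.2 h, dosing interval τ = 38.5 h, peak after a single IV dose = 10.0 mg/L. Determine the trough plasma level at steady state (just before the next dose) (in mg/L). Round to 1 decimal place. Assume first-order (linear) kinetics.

k = ln2 / t½ = 0.693147 / 21.2 = 0.03270 h⁻¹
e^(−kτ) = e^(−0.03270 × 38.5) = 0.2840
Accumulation ratio R = 1 / (1 − e^(−kτ)) = 1 / (1 − 0.2840) = 1.397
Steady-state trough = C₀ × R × e^(−kτ) = 10.0 × 1.397 × 0.2840 = 3.967 mg/L

4.0 mg/L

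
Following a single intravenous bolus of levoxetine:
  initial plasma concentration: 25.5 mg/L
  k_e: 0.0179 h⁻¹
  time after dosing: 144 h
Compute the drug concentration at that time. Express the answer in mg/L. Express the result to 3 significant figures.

1.94 mg/L

C = C₀ · e^(−k·t) = 25.50 × e^(−0.01790 × 144)
  = 25.50 × 0.07596 = 1.937 mg/L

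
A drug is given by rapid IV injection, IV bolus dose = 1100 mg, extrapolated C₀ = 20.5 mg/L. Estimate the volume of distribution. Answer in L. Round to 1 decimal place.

Vd = Dose / C₀ = 1100 / 20.5 = 53.66 L

53.7 L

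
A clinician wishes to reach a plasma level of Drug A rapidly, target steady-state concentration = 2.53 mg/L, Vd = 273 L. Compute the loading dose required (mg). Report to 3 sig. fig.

691 mg

LD = Css × Vd = 2.53 × 273 = 690.7 mg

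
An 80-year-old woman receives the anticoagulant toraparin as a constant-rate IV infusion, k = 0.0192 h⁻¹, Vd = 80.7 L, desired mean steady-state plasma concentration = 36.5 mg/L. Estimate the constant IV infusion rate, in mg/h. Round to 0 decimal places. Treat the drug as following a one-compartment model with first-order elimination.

57 mg/h

CL = k × Vd = 0.01920 × 80.7 = 1.549 L/h
At steady state, infusion rate R₀ = Css × CL = 36.5 × 1.549 = 56.54 mg/h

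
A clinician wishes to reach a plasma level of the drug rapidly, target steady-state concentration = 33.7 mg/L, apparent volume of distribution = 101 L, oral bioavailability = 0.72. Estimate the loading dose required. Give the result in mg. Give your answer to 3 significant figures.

4730 mg

LD = Css × Vd / F = 33.7 × 101 / 0.72 = 4727 mg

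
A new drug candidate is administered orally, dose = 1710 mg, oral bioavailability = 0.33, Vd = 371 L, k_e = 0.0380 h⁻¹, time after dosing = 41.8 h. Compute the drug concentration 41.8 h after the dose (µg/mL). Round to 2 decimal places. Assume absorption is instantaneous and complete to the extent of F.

0.31 µg/mL

Amount reaching circulation = F × Dose = 0.33 × 1710 = 564.3 mg
C₀ = F·Dose / Vd = 564.3 / 371 = 1.521 mg/L
C = C₀ · e^(−k·t) = 1.521 × e^(−0.03800 × 41.8)
  = 1.521 × 0.2043 = 0.3107 mg/L
(0.3107 mg/L = 0.3107 µg/mL)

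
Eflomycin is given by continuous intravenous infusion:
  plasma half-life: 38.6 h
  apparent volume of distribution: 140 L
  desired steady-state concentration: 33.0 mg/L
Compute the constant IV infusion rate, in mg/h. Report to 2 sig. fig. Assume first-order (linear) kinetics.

83 mg/h

k = ln2 / t½ = 0.693147 / 38.6 = 0.01796 h⁻¹
CL = k × Vd = 0.01796 × 140 = 2.514 L/h
At steady state, infusion rate R₀ = Css × CL = 33.0 × 2.514 = 82.96 mg/h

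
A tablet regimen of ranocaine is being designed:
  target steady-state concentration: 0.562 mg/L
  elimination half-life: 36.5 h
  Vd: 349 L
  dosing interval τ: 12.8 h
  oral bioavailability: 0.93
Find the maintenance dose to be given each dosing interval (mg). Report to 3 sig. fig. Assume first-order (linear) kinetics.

51.3 mg

k = ln2 / t½ = 0.693147 / 36.5 = 0.01899 h⁻¹
CL = k × Vd = 0.01899 × 349 = 6.628 L/h
At steady state, F × (Dose/τ) = Css × CL.
Dose = Css × CL × τ / F = 0.562 × 6.628 × 12.8 / 0.93 = 51.27 mg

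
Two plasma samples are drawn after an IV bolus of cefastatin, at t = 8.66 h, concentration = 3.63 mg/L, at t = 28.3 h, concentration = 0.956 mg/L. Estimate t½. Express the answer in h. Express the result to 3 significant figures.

10.2 h

k = ln(C₁/C₂) / (t₂ − t₁) = ln(3.63/0.956) / (28.3 − 8.66)
  = 1.334 / 19.64 = 0.06792 h⁻¹
t½ = ln2 / k = 0.693147 / 0.06792 = 10.21 h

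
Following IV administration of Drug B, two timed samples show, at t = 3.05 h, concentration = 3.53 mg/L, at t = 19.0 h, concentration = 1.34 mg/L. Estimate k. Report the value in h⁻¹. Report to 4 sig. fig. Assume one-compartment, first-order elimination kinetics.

0.06073 h⁻¹

k = ln(C₁/C₂) / (t₂ − t₁) = ln(3.53/1.34) / (19.0 − 3.05)
  = 0.9686 / 15.95 = 0.06073 h⁻¹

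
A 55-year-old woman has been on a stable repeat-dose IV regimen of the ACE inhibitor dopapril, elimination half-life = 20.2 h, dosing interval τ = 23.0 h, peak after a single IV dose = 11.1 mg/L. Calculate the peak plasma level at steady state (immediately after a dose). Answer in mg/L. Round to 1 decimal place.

20.3 mg/L

k = ln2 / t½ = 0.693147 / 20.2 = 0.03431 h⁻¹
e^(−kτ) = e^(−0.03431 × 23.0) = 0.4542
Accumulation ratio R = 1 / (1 − e^(−kτ)) = 1 / (1 − 0.4542) = 1.832
Steady-state peak = C₀ × R = 11.1 × 1.832 = 20.34 mg/L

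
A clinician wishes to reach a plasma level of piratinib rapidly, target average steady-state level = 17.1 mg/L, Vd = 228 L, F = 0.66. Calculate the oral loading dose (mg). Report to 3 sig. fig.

LD = Css × Vd / F = 17.1 × 228 / 0.66 = 5907 mg

5910 mg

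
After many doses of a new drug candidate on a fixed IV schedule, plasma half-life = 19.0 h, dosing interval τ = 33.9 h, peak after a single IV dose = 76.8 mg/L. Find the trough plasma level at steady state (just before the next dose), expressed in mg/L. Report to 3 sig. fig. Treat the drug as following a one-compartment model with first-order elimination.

k = ln2 / t½ = 0.693147 / 19.0 = 0.03648 h⁻¹
e^(−kτ) = e^(−0.03648 × 33.9) = 0.2903
Accumulation ratio R = 1 / (1 − e^(−kτ)) = 1 / (1 − 0.2903) = 1.409
Steady-state trough = C₀ × R × e^(−kτ) = 76.8 × 1.409 × 0.2903 = 31.41 mg/L

31.4 mg/L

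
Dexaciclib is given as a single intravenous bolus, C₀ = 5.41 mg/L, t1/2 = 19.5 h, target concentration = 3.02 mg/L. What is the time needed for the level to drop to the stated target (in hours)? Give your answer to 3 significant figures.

16.4 h

k = ln2 / t½ = 0.693147 / 19.5 = 0.03555 h⁻¹
t = ln(C₀ / C) / k = ln(5.410 / 3.02) / 0.03555
  = ln(1.791) / 0.03555 = 0.5828 / 0.03555 = 16.39 h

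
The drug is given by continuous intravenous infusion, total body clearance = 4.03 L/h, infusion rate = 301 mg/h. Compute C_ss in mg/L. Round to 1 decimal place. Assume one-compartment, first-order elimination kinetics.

At steady state Css = R₀ / CL = 301 / 4.030 = 74.69 mg/L

74.7 mg/L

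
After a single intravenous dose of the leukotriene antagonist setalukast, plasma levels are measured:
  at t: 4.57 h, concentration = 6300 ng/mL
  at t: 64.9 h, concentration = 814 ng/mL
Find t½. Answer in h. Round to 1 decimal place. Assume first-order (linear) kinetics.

k = ln(C₁/C₂) / (t₂ − t₁) = ln(6300/814) / (64.9 − 4.57)
  = 2.046 / 60.33 = 0.03391 h⁻¹
t½ = ln2 / k = 0.693147 / 0.03391 = 20.44 h

20.4 h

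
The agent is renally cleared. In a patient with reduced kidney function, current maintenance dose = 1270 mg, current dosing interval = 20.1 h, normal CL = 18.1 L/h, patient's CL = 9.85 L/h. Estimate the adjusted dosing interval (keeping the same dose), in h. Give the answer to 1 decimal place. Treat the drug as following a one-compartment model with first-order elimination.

To keep the same average steady-state level, dosing rate must scale with clearance.
CL ratio = 9.85 / 18.1 = 0.5442
New interval (same dose) = 20.1 / 0.5442 = 36.93 h

36.9 h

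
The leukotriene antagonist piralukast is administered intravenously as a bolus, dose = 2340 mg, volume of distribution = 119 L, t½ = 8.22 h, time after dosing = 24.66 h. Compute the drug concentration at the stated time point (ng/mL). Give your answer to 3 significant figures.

2460 ng/mL

C₀ = Dose / Vd = 2340 / 119 = 19.66 mg/L
k = ln2 / t½ = 0.693147 / 8.22 = 0.08432 h⁻¹
t / t½ = 24.66 / 8.22 = 3 half-lives
C = C₀ × (1/2)^3 = 19.66 × 0.1250 = 2.458 mg/L
Convert: 2.458 mg/L × 1000 = 2458 ng/mL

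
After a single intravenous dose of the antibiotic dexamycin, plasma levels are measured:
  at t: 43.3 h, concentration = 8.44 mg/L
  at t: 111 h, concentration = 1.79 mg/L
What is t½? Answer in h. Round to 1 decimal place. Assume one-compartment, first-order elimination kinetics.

k = ln(C₁/C₂) / (t₂ − t₁) = ln(8.44/1.79) / (111 − 43.3)
  = 1.551 / 67.70 = 0.02291 h⁻¹
t½ = ln2 / k = 0.693147 / 0.02291 = 30.26 h

30.3 h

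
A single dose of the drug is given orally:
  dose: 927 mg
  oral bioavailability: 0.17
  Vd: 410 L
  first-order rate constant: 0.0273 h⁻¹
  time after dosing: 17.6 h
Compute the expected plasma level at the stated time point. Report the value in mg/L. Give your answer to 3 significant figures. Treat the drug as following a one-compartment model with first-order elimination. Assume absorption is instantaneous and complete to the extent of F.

Amount reaching circulation = F × Dose = 0.17 × 927.0 = 157.6 mg
C₀ = F·Dose / Vd = 157.6 / 410 = 0.3844 mg/L
C = C₀ · e^(−k·t) = 0.3844 × e^(−0.02730 × 17.6)
  = 0.3844 × 0.6185 = 0.2378 mg/L

0.238 mg/L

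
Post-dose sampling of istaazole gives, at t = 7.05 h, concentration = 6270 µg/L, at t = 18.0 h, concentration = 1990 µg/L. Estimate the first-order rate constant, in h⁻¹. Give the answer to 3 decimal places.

k = ln(C₁/C₂) / (t₂ − t₁) = ln(6270/1990) / (18.0 − 7.05)
  = 1.148 / 10.95 = 0.1048 h⁻¹

0.105 h⁻¹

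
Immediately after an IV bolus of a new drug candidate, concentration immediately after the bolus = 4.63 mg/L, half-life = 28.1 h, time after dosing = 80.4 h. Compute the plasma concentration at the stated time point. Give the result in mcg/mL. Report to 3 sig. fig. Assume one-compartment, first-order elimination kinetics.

0.637 mcg/mL

k = ln2 / t½ = 0.693147 / 28.1 = 0.02467 h⁻¹
C = C₀ · e^(−k·t) = 4.630 × e^(−0.02467 × 80.4)
  = 4.630 × 0.1376 = 0.6371 mg/L
(0.6371 mg/L = 0.6371 mcg/mL)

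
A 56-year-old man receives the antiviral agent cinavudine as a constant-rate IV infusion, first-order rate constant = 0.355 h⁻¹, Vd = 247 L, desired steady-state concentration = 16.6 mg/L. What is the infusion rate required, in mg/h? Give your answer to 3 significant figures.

1460 mg/h

CL = k × Vd = 0.3550 × 247 = 87.69 L/h
At steady state, infusion rate R₀ = Css × CL = 16.6 × 87.69 = 1456 mg/h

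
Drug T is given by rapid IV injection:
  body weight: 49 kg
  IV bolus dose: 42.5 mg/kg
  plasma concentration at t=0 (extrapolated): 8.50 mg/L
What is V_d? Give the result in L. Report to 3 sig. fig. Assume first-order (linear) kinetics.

245 L

Dose = 42.5 × 49 = 2083 mg
Vd = Dose / C₀ = 2083 / 8.50 = 245.1 L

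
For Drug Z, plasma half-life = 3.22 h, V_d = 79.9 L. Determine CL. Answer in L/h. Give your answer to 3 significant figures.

17.2 L/h

k = ln2 / t½ = 0.693147 / 3.22 = 0.2153 h⁻¹
CL = k × Vd = 0.2153 × 79.9 = 17.20 L/h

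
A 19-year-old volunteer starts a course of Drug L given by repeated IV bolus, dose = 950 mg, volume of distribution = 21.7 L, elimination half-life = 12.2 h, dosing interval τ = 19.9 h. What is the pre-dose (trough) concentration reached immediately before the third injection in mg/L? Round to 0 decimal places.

C₀ per dose = Dose / Vd = 950 / 21.7 = 43.78 mg/L
k = ln2 / t½ = 0.693147 / 12.2 = 0.05682 h⁻¹
Fraction remaining after one interval: r = e^(−kτ) = e^(−0.05682 × 19.9) = 0.3228
Before dose 3, 2 doses have been given (aged 1τ, 2τ).
C_trough = C₀ × (r + r²) = 43.78 × (0.3228 + 0.1042) = 18.69 mg/L

19 mg/L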